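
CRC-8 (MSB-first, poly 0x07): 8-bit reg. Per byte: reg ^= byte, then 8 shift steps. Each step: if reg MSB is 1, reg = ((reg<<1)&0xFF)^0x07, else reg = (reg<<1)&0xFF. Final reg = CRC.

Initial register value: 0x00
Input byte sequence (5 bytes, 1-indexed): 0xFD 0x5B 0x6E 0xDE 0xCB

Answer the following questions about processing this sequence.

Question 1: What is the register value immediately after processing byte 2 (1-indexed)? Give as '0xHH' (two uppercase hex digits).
After byte 1 (0xFD): reg=0xFD
After byte 2 (0x5B): reg=0x7B

Answer: 0x7B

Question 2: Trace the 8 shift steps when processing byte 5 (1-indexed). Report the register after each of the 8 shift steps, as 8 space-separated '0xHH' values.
Answer: 0x95 0x2D 0x5A 0xB4 0x6F 0xDE 0xBB 0x71

Derivation:
After byte 1 (0xFD): reg=0xFD
After byte 2 (0x5B): reg=0x7B
After byte 3 (0x6E): reg=0x6B
After byte 4 (0xDE): reg=0x02
Register before byte 5: 0x02
After XOR with byte 0xCB: 0xC9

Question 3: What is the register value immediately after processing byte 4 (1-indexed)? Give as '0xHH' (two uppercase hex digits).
After byte 1 (0xFD): reg=0xFD
After byte 2 (0x5B): reg=0x7B
After byte 3 (0x6E): reg=0x6B
After byte 4 (0xDE): reg=0x02

Answer: 0x02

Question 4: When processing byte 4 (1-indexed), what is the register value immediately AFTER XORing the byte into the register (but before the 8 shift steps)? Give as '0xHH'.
Answer: 0xB5

Derivation:
Register before byte 4: 0x6B
Byte 4: 0xDE
0x6B XOR 0xDE = 0xB5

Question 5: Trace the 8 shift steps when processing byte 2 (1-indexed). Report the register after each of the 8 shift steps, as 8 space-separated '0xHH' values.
After byte 1 (0xFD): reg=0xFD
Register before byte 2: 0xFD
After XOR with byte 0x5B: 0xA6

Answer: 0x4B 0x96 0x2B 0x56 0xAC 0x5F 0xBE 0x7B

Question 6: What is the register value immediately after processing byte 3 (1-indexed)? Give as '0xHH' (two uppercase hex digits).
Answer: 0x6B

Derivation:
After byte 1 (0xFD): reg=0xFD
After byte 2 (0x5B): reg=0x7B
After byte 3 (0x6E): reg=0x6B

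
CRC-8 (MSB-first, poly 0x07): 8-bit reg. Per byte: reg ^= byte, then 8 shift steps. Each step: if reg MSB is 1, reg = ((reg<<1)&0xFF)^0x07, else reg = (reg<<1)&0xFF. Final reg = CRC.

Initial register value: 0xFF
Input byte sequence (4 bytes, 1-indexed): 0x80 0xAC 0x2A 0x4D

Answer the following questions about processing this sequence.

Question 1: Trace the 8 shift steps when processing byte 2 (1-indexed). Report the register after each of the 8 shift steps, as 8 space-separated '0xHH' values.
After byte 1 (0x80): reg=0x7A
Register before byte 2: 0x7A
After XOR with byte 0xAC: 0xD6

Answer: 0xAB 0x51 0xA2 0x43 0x86 0x0B 0x16 0x2C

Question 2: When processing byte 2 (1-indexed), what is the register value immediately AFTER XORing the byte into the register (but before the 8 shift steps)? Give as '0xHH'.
Answer: 0xD6

Derivation:
Register before byte 2: 0x7A
Byte 2: 0xAC
0x7A XOR 0xAC = 0xD6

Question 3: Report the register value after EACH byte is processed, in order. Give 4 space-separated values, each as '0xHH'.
0x7A 0x2C 0x12 0x9A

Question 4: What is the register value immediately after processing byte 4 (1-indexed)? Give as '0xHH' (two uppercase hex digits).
After byte 1 (0x80): reg=0x7A
After byte 2 (0xAC): reg=0x2C
After byte 3 (0x2A): reg=0x12
After byte 4 (0x4D): reg=0x9A

Answer: 0x9A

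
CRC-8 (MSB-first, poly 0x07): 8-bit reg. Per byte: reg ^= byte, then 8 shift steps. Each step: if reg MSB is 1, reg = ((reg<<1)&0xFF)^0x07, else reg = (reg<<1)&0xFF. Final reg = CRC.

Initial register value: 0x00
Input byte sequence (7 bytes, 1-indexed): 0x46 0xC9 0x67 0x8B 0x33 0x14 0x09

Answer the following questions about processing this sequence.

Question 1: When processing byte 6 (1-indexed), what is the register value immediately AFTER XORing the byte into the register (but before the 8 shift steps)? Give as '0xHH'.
Answer: 0xF0

Derivation:
Register before byte 6: 0xE4
Byte 6: 0x14
0xE4 XOR 0x14 = 0xF0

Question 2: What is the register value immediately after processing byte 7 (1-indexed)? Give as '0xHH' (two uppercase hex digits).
Answer: 0x2B

Derivation:
After byte 1 (0x46): reg=0xD5
After byte 2 (0xC9): reg=0x54
After byte 3 (0x67): reg=0x99
After byte 4 (0x8B): reg=0x7E
After byte 5 (0x33): reg=0xE4
After byte 6 (0x14): reg=0xDE
After byte 7 (0x09): reg=0x2B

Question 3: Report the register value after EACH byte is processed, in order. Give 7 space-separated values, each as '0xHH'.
0xD5 0x54 0x99 0x7E 0xE4 0xDE 0x2B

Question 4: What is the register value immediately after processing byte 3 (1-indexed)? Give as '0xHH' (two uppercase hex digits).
After byte 1 (0x46): reg=0xD5
After byte 2 (0xC9): reg=0x54
After byte 3 (0x67): reg=0x99

Answer: 0x99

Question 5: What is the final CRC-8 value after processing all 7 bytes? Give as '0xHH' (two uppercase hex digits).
Answer: 0x2B

Derivation:
After byte 1 (0x46): reg=0xD5
After byte 2 (0xC9): reg=0x54
After byte 3 (0x67): reg=0x99
After byte 4 (0x8B): reg=0x7E
After byte 5 (0x33): reg=0xE4
After byte 6 (0x14): reg=0xDE
After byte 7 (0x09): reg=0x2B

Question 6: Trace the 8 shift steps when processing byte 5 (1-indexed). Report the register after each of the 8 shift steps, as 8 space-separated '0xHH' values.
After byte 1 (0x46): reg=0xD5
After byte 2 (0xC9): reg=0x54
After byte 3 (0x67): reg=0x99
After byte 4 (0x8B): reg=0x7E
Register before byte 5: 0x7E
After XOR with byte 0x33: 0x4D

Answer: 0x9A 0x33 0x66 0xCC 0x9F 0x39 0x72 0xE4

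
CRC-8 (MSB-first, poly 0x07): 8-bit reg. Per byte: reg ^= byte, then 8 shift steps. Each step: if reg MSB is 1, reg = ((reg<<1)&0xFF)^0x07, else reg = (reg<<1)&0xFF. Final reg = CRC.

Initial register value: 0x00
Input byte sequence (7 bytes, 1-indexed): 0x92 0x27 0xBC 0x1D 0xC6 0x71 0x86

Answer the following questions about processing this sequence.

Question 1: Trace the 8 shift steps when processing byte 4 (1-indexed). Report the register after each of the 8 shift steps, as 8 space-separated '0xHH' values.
Answer: 0x33 0x66 0xCC 0x9F 0x39 0x72 0xE4 0xCF

Derivation:
After byte 1 (0x92): reg=0xF7
After byte 2 (0x27): reg=0x3E
After byte 3 (0xBC): reg=0x87
Register before byte 4: 0x87
After XOR with byte 0x1D: 0x9A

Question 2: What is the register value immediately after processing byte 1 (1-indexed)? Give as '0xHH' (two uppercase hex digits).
After byte 1 (0x92): reg=0xF7

Answer: 0xF7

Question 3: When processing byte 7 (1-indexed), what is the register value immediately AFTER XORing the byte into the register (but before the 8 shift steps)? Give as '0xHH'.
Answer: 0x6B

Derivation:
Register before byte 7: 0xED
Byte 7: 0x86
0xED XOR 0x86 = 0x6B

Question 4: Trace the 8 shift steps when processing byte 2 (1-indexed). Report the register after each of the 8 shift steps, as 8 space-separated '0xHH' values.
Answer: 0xA7 0x49 0x92 0x23 0x46 0x8C 0x1F 0x3E

Derivation:
After byte 1 (0x92): reg=0xF7
Register before byte 2: 0xF7
After XOR with byte 0x27: 0xD0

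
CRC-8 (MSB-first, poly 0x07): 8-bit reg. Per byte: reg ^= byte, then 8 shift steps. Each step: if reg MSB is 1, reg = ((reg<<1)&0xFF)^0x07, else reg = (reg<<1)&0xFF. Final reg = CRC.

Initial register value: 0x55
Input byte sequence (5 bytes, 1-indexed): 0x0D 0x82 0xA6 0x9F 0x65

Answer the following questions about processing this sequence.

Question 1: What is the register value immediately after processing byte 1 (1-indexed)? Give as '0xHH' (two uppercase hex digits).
Answer: 0x8F

Derivation:
After byte 1 (0x0D): reg=0x8F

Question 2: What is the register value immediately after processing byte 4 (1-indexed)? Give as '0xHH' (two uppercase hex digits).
Answer: 0x23

Derivation:
After byte 1 (0x0D): reg=0x8F
After byte 2 (0x82): reg=0x23
After byte 3 (0xA6): reg=0x92
After byte 4 (0x9F): reg=0x23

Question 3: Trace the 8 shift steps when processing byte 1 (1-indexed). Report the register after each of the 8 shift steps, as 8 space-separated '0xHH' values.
Register before byte 1: 0x55
After XOR with byte 0x0D: 0x58

Answer: 0xB0 0x67 0xCE 0x9B 0x31 0x62 0xC4 0x8F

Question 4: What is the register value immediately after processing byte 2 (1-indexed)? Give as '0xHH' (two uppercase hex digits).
After byte 1 (0x0D): reg=0x8F
After byte 2 (0x82): reg=0x23

Answer: 0x23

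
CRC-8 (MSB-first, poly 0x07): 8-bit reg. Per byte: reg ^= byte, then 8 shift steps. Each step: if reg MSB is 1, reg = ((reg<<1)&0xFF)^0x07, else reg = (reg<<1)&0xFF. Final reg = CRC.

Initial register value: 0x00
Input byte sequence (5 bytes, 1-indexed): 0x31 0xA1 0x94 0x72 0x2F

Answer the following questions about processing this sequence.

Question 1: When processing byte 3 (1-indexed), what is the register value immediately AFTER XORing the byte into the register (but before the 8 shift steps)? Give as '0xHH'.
Answer: 0x16

Derivation:
Register before byte 3: 0x82
Byte 3: 0x94
0x82 XOR 0x94 = 0x16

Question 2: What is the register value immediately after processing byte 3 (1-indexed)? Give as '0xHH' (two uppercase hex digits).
After byte 1 (0x31): reg=0x97
After byte 2 (0xA1): reg=0x82
After byte 3 (0x94): reg=0x62

Answer: 0x62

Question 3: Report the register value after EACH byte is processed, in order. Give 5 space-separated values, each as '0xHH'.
0x97 0x82 0x62 0x70 0x9A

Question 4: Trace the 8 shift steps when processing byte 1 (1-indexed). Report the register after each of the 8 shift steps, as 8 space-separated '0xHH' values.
Register before byte 1: 0x00
After XOR with byte 0x31: 0x31

Answer: 0x62 0xC4 0x8F 0x19 0x32 0x64 0xC8 0x97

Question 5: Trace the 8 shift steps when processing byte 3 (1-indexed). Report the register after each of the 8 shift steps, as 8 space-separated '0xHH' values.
After byte 1 (0x31): reg=0x97
After byte 2 (0xA1): reg=0x82
Register before byte 3: 0x82
After XOR with byte 0x94: 0x16

Answer: 0x2C 0x58 0xB0 0x67 0xCE 0x9B 0x31 0x62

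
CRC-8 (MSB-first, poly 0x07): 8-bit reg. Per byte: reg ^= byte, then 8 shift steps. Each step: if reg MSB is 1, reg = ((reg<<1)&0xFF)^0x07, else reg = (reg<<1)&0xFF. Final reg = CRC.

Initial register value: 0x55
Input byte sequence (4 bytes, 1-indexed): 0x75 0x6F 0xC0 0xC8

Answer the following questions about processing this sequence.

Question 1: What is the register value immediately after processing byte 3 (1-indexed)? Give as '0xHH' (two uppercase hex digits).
After byte 1 (0x75): reg=0xE0
After byte 2 (0x6F): reg=0xA4
After byte 3 (0xC0): reg=0x3B

Answer: 0x3B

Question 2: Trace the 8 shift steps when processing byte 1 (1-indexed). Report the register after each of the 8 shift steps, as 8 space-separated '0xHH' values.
Answer: 0x40 0x80 0x07 0x0E 0x1C 0x38 0x70 0xE0

Derivation:
Register before byte 1: 0x55
After XOR with byte 0x75: 0x20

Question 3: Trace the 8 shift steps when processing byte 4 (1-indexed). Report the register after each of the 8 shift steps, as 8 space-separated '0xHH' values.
Answer: 0xE1 0xC5 0x8D 0x1D 0x3A 0x74 0xE8 0xD7

Derivation:
After byte 1 (0x75): reg=0xE0
After byte 2 (0x6F): reg=0xA4
After byte 3 (0xC0): reg=0x3B
Register before byte 4: 0x3B
After XOR with byte 0xC8: 0xF3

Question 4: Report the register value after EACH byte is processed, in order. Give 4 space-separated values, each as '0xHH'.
0xE0 0xA4 0x3B 0xD7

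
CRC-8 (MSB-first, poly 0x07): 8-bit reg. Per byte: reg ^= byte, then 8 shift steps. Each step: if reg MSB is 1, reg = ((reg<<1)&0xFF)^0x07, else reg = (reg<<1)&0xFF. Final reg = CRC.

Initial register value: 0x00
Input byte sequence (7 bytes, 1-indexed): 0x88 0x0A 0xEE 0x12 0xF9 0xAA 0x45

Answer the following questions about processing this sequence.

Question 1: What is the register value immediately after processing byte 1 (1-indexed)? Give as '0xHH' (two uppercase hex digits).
Answer: 0xB1

Derivation:
After byte 1 (0x88): reg=0xB1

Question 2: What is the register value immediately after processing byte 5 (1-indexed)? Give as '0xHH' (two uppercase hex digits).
After byte 1 (0x88): reg=0xB1
After byte 2 (0x0A): reg=0x28
After byte 3 (0xEE): reg=0x5C
After byte 4 (0x12): reg=0xED
After byte 5 (0xF9): reg=0x6C

Answer: 0x6C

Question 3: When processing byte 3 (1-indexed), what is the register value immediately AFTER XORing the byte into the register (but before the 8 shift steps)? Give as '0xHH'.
Answer: 0xC6

Derivation:
Register before byte 3: 0x28
Byte 3: 0xEE
0x28 XOR 0xEE = 0xC6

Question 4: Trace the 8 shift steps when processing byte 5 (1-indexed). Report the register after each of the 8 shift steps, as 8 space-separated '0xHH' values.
After byte 1 (0x88): reg=0xB1
After byte 2 (0x0A): reg=0x28
After byte 3 (0xEE): reg=0x5C
After byte 4 (0x12): reg=0xED
Register before byte 5: 0xED
After XOR with byte 0xF9: 0x14

Answer: 0x28 0x50 0xA0 0x47 0x8E 0x1B 0x36 0x6C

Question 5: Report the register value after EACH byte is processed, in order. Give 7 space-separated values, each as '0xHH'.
0xB1 0x28 0x5C 0xED 0x6C 0x5C 0x4F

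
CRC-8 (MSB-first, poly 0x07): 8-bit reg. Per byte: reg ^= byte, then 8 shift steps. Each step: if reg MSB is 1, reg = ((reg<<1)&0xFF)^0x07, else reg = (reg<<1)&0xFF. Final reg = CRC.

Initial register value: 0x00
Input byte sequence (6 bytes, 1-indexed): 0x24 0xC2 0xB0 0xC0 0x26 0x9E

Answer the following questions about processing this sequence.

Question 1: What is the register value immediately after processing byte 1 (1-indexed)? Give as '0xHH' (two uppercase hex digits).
After byte 1 (0x24): reg=0xFC

Answer: 0xFC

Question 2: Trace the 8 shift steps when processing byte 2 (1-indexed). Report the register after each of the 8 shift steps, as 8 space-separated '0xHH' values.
After byte 1 (0x24): reg=0xFC
Register before byte 2: 0xFC
After XOR with byte 0xC2: 0x3E

Answer: 0x7C 0xF8 0xF7 0xE9 0xD5 0xAD 0x5D 0xBA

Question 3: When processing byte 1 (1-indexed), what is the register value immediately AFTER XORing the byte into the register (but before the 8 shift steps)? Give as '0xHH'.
Register before byte 1: 0x00
Byte 1: 0x24
0x00 XOR 0x24 = 0x24

Answer: 0x24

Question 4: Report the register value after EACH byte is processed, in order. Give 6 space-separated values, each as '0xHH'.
0xFC 0xBA 0x36 0xCC 0x98 0x12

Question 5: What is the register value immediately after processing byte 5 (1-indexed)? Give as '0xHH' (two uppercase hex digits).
After byte 1 (0x24): reg=0xFC
After byte 2 (0xC2): reg=0xBA
After byte 3 (0xB0): reg=0x36
After byte 4 (0xC0): reg=0xCC
After byte 5 (0x26): reg=0x98

Answer: 0x98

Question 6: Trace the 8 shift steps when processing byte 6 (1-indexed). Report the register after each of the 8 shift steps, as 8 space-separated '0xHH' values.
After byte 1 (0x24): reg=0xFC
After byte 2 (0xC2): reg=0xBA
After byte 3 (0xB0): reg=0x36
After byte 4 (0xC0): reg=0xCC
After byte 5 (0x26): reg=0x98
Register before byte 6: 0x98
After XOR with byte 0x9E: 0x06

Answer: 0x0C 0x18 0x30 0x60 0xC0 0x87 0x09 0x12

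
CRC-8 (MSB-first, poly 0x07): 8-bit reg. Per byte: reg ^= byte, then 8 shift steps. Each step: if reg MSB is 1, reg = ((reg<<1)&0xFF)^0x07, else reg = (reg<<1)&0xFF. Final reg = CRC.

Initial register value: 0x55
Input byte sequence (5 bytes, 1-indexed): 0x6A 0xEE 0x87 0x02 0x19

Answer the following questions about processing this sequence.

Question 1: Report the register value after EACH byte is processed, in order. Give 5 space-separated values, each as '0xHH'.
0xBD 0xBE 0xAF 0x4A 0xBE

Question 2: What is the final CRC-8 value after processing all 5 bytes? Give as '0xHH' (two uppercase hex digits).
Answer: 0xBE

Derivation:
After byte 1 (0x6A): reg=0xBD
After byte 2 (0xEE): reg=0xBE
After byte 3 (0x87): reg=0xAF
After byte 4 (0x02): reg=0x4A
After byte 5 (0x19): reg=0xBE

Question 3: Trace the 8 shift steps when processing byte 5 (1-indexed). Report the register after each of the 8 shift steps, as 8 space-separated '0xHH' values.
Answer: 0xA6 0x4B 0x96 0x2B 0x56 0xAC 0x5F 0xBE

Derivation:
After byte 1 (0x6A): reg=0xBD
After byte 2 (0xEE): reg=0xBE
After byte 3 (0x87): reg=0xAF
After byte 4 (0x02): reg=0x4A
Register before byte 5: 0x4A
After XOR with byte 0x19: 0x53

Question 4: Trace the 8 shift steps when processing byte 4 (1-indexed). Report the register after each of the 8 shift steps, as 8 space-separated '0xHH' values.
Answer: 0x5D 0xBA 0x73 0xE6 0xCB 0x91 0x25 0x4A

Derivation:
After byte 1 (0x6A): reg=0xBD
After byte 2 (0xEE): reg=0xBE
After byte 3 (0x87): reg=0xAF
Register before byte 4: 0xAF
After XOR with byte 0x02: 0xAD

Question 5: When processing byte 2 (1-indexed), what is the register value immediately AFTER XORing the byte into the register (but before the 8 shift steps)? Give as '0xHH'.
Register before byte 2: 0xBD
Byte 2: 0xEE
0xBD XOR 0xEE = 0x53

Answer: 0x53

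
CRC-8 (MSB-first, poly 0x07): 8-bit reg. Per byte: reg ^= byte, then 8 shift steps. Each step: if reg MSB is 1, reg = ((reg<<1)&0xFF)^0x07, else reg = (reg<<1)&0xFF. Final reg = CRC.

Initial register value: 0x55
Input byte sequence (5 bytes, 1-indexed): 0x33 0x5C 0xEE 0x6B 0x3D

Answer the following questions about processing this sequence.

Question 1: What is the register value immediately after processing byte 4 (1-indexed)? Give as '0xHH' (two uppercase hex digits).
After byte 1 (0x33): reg=0x35
After byte 2 (0x5C): reg=0x18
After byte 3 (0xEE): reg=0xCC
After byte 4 (0x6B): reg=0x7C

Answer: 0x7C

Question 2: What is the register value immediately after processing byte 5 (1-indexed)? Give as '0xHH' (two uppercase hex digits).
Answer: 0xC0

Derivation:
After byte 1 (0x33): reg=0x35
After byte 2 (0x5C): reg=0x18
After byte 3 (0xEE): reg=0xCC
After byte 4 (0x6B): reg=0x7C
After byte 5 (0x3D): reg=0xC0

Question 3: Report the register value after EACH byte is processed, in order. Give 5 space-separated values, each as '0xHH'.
0x35 0x18 0xCC 0x7C 0xC0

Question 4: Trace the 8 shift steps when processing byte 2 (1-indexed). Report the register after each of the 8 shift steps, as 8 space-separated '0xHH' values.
Answer: 0xD2 0xA3 0x41 0x82 0x03 0x06 0x0C 0x18

Derivation:
After byte 1 (0x33): reg=0x35
Register before byte 2: 0x35
After XOR with byte 0x5C: 0x69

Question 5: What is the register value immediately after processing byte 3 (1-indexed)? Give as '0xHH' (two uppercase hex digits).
Answer: 0xCC

Derivation:
After byte 1 (0x33): reg=0x35
After byte 2 (0x5C): reg=0x18
After byte 3 (0xEE): reg=0xCC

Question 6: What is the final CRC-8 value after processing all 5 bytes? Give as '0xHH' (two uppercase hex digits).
Answer: 0xC0

Derivation:
After byte 1 (0x33): reg=0x35
After byte 2 (0x5C): reg=0x18
After byte 3 (0xEE): reg=0xCC
After byte 4 (0x6B): reg=0x7C
After byte 5 (0x3D): reg=0xC0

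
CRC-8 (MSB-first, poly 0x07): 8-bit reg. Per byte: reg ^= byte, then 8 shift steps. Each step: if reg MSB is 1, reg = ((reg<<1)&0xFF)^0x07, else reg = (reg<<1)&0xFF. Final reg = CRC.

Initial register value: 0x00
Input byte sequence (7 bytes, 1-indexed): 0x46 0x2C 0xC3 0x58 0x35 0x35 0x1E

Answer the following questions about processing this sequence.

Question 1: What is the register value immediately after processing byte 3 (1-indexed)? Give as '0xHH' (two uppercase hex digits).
Answer: 0xEE

Derivation:
After byte 1 (0x46): reg=0xD5
After byte 2 (0x2C): reg=0xE1
After byte 3 (0xC3): reg=0xEE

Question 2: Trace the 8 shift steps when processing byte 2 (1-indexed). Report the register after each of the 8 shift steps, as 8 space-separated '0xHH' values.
After byte 1 (0x46): reg=0xD5
Register before byte 2: 0xD5
After XOR with byte 0x2C: 0xF9

Answer: 0xF5 0xED 0xDD 0xBD 0x7D 0xFA 0xF3 0xE1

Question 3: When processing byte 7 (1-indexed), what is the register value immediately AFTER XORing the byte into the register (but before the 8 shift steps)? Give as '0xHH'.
Answer: 0xBA

Derivation:
Register before byte 7: 0xA4
Byte 7: 0x1E
0xA4 XOR 0x1E = 0xBA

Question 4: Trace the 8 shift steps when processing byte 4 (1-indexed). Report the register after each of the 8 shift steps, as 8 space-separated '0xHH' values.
Answer: 0x6B 0xD6 0xAB 0x51 0xA2 0x43 0x86 0x0B

Derivation:
After byte 1 (0x46): reg=0xD5
After byte 2 (0x2C): reg=0xE1
After byte 3 (0xC3): reg=0xEE
Register before byte 4: 0xEE
After XOR with byte 0x58: 0xB6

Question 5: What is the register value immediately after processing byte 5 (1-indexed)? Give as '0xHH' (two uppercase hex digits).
Answer: 0xBA

Derivation:
After byte 1 (0x46): reg=0xD5
After byte 2 (0x2C): reg=0xE1
After byte 3 (0xC3): reg=0xEE
After byte 4 (0x58): reg=0x0B
After byte 5 (0x35): reg=0xBA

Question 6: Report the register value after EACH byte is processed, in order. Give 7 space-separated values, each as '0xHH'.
0xD5 0xE1 0xEE 0x0B 0xBA 0xA4 0x2F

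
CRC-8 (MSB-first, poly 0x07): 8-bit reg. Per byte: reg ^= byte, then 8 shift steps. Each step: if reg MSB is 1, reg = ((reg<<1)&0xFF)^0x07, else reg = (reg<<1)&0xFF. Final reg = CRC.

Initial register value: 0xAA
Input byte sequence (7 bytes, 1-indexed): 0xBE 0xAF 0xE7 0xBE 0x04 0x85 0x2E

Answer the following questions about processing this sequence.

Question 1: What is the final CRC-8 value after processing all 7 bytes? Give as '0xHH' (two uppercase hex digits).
After byte 1 (0xBE): reg=0x6C
After byte 2 (0xAF): reg=0x47
After byte 3 (0xE7): reg=0x69
After byte 4 (0xBE): reg=0x2B
After byte 5 (0x04): reg=0xCD
After byte 6 (0x85): reg=0xFF
After byte 7 (0x2E): reg=0x39

Answer: 0x39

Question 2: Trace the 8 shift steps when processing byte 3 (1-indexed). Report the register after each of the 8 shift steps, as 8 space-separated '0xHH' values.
After byte 1 (0xBE): reg=0x6C
After byte 2 (0xAF): reg=0x47
Register before byte 3: 0x47
After XOR with byte 0xE7: 0xA0

Answer: 0x47 0x8E 0x1B 0x36 0x6C 0xD8 0xB7 0x69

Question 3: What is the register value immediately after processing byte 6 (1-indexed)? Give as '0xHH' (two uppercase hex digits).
Answer: 0xFF

Derivation:
After byte 1 (0xBE): reg=0x6C
After byte 2 (0xAF): reg=0x47
After byte 3 (0xE7): reg=0x69
After byte 4 (0xBE): reg=0x2B
After byte 5 (0x04): reg=0xCD
After byte 6 (0x85): reg=0xFF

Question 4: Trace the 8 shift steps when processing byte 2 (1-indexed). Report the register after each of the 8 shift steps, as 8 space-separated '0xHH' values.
After byte 1 (0xBE): reg=0x6C
Register before byte 2: 0x6C
After XOR with byte 0xAF: 0xC3

Answer: 0x81 0x05 0x0A 0x14 0x28 0x50 0xA0 0x47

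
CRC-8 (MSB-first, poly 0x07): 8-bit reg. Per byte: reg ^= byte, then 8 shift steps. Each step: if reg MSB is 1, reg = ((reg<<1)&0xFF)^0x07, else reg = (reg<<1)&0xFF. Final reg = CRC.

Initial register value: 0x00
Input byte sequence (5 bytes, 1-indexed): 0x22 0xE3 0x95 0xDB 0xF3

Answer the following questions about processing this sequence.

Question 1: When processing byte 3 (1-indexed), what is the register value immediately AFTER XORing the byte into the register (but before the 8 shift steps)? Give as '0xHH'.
Answer: 0xB6

Derivation:
Register before byte 3: 0x23
Byte 3: 0x95
0x23 XOR 0x95 = 0xB6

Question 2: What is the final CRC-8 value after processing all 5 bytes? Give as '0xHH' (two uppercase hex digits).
Answer: 0x6D

Derivation:
After byte 1 (0x22): reg=0xEE
After byte 2 (0xE3): reg=0x23
After byte 3 (0x95): reg=0x0B
After byte 4 (0xDB): reg=0x3E
After byte 5 (0xF3): reg=0x6D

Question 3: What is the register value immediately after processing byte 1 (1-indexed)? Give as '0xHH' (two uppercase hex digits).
Answer: 0xEE

Derivation:
After byte 1 (0x22): reg=0xEE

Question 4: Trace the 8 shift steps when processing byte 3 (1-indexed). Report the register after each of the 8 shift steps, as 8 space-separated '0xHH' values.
After byte 1 (0x22): reg=0xEE
After byte 2 (0xE3): reg=0x23
Register before byte 3: 0x23
After XOR with byte 0x95: 0xB6

Answer: 0x6B 0xD6 0xAB 0x51 0xA2 0x43 0x86 0x0B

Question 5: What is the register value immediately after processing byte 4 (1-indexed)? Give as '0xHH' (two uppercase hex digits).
After byte 1 (0x22): reg=0xEE
After byte 2 (0xE3): reg=0x23
After byte 3 (0x95): reg=0x0B
After byte 4 (0xDB): reg=0x3E

Answer: 0x3E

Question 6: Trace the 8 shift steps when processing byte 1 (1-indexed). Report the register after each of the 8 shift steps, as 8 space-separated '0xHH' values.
Answer: 0x44 0x88 0x17 0x2E 0x5C 0xB8 0x77 0xEE

Derivation:
Register before byte 1: 0x00
After XOR with byte 0x22: 0x22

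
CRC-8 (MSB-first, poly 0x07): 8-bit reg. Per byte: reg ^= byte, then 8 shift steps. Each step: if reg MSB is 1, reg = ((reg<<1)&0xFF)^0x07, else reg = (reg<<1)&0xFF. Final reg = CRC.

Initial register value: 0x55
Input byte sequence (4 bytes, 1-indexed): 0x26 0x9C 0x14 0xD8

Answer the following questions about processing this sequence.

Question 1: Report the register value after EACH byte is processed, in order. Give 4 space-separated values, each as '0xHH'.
0x5E 0x40 0xAB 0x5E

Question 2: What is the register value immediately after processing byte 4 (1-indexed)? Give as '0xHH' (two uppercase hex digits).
After byte 1 (0x26): reg=0x5E
After byte 2 (0x9C): reg=0x40
After byte 3 (0x14): reg=0xAB
After byte 4 (0xD8): reg=0x5E

Answer: 0x5E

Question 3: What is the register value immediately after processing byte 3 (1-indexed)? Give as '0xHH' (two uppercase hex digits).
After byte 1 (0x26): reg=0x5E
After byte 2 (0x9C): reg=0x40
After byte 3 (0x14): reg=0xAB

Answer: 0xAB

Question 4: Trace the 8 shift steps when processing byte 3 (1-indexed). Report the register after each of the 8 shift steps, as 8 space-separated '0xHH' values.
Answer: 0xA8 0x57 0xAE 0x5B 0xB6 0x6B 0xD6 0xAB

Derivation:
After byte 1 (0x26): reg=0x5E
After byte 2 (0x9C): reg=0x40
Register before byte 3: 0x40
After XOR with byte 0x14: 0x54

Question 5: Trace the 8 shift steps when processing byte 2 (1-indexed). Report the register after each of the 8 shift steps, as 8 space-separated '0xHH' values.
Answer: 0x83 0x01 0x02 0x04 0x08 0x10 0x20 0x40

Derivation:
After byte 1 (0x26): reg=0x5E
Register before byte 2: 0x5E
After XOR with byte 0x9C: 0xC2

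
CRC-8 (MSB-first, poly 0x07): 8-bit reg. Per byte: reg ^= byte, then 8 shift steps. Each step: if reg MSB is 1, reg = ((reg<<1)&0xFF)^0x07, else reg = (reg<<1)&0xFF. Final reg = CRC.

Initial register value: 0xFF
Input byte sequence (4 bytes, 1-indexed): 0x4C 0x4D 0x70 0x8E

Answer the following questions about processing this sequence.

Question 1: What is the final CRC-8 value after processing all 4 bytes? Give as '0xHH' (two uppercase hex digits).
Answer: 0xB4

Derivation:
After byte 1 (0x4C): reg=0x10
After byte 2 (0x4D): reg=0x94
After byte 3 (0x70): reg=0xB2
After byte 4 (0x8E): reg=0xB4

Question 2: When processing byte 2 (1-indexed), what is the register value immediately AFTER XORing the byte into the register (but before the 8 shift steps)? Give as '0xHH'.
Answer: 0x5D

Derivation:
Register before byte 2: 0x10
Byte 2: 0x4D
0x10 XOR 0x4D = 0x5D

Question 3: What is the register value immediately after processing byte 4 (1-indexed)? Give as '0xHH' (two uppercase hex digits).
Answer: 0xB4

Derivation:
After byte 1 (0x4C): reg=0x10
After byte 2 (0x4D): reg=0x94
After byte 3 (0x70): reg=0xB2
After byte 4 (0x8E): reg=0xB4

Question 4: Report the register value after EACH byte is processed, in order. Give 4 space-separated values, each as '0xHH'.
0x10 0x94 0xB2 0xB4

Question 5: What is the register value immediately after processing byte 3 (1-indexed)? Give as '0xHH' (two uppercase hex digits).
After byte 1 (0x4C): reg=0x10
After byte 2 (0x4D): reg=0x94
After byte 3 (0x70): reg=0xB2

Answer: 0xB2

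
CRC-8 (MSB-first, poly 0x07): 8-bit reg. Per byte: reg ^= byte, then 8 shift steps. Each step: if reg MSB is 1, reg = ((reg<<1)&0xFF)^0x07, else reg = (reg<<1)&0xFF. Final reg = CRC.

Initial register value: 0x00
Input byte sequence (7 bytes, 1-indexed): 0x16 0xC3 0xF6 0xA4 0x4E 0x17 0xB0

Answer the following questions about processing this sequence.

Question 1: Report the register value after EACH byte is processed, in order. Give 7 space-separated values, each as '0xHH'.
0x62 0x6E 0xC1 0x3C 0x59 0xED 0x94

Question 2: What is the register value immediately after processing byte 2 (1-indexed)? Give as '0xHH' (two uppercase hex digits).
After byte 1 (0x16): reg=0x62
After byte 2 (0xC3): reg=0x6E

Answer: 0x6E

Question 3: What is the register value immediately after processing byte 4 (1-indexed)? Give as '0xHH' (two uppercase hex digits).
After byte 1 (0x16): reg=0x62
After byte 2 (0xC3): reg=0x6E
After byte 3 (0xF6): reg=0xC1
After byte 4 (0xA4): reg=0x3C

Answer: 0x3C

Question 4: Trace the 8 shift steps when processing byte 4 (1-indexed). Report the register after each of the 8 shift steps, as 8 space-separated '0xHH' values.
After byte 1 (0x16): reg=0x62
After byte 2 (0xC3): reg=0x6E
After byte 3 (0xF6): reg=0xC1
Register before byte 4: 0xC1
After XOR with byte 0xA4: 0x65

Answer: 0xCA 0x93 0x21 0x42 0x84 0x0F 0x1E 0x3C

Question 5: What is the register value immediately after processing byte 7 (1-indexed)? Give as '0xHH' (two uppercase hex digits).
After byte 1 (0x16): reg=0x62
After byte 2 (0xC3): reg=0x6E
After byte 3 (0xF6): reg=0xC1
After byte 4 (0xA4): reg=0x3C
After byte 5 (0x4E): reg=0x59
After byte 6 (0x17): reg=0xED
After byte 7 (0xB0): reg=0x94

Answer: 0x94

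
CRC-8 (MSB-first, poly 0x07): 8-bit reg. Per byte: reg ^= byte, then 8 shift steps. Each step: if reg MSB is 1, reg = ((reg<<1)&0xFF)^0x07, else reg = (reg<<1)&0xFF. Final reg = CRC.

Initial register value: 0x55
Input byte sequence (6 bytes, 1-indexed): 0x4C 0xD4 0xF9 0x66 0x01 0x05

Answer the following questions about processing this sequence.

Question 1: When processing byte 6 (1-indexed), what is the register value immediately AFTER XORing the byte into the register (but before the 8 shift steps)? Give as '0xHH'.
Register before byte 6: 0x06
Byte 6: 0x05
0x06 XOR 0x05 = 0x03

Answer: 0x03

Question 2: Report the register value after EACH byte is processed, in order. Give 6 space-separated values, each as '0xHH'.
0x4F 0xC8 0x97 0xD9 0x06 0x09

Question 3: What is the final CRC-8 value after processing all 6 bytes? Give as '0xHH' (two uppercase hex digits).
After byte 1 (0x4C): reg=0x4F
After byte 2 (0xD4): reg=0xC8
After byte 3 (0xF9): reg=0x97
After byte 4 (0x66): reg=0xD9
After byte 5 (0x01): reg=0x06
After byte 6 (0x05): reg=0x09

Answer: 0x09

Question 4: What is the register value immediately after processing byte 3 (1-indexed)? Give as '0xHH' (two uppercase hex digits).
After byte 1 (0x4C): reg=0x4F
After byte 2 (0xD4): reg=0xC8
After byte 3 (0xF9): reg=0x97

Answer: 0x97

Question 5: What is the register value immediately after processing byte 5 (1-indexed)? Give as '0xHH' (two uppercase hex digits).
After byte 1 (0x4C): reg=0x4F
After byte 2 (0xD4): reg=0xC8
After byte 3 (0xF9): reg=0x97
After byte 4 (0x66): reg=0xD9
After byte 5 (0x01): reg=0x06

Answer: 0x06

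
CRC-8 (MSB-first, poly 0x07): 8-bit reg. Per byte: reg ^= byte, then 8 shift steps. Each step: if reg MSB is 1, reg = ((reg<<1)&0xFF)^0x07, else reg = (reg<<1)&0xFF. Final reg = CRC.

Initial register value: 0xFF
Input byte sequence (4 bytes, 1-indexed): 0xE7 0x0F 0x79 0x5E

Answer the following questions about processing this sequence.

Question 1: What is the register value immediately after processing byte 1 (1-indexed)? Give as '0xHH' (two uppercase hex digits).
After byte 1 (0xE7): reg=0x48

Answer: 0x48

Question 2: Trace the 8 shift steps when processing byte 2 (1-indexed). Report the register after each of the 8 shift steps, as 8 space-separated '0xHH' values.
After byte 1 (0xE7): reg=0x48
Register before byte 2: 0x48
After XOR with byte 0x0F: 0x47

Answer: 0x8E 0x1B 0x36 0x6C 0xD8 0xB7 0x69 0xD2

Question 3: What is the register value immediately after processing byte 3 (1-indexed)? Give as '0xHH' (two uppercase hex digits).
After byte 1 (0xE7): reg=0x48
After byte 2 (0x0F): reg=0xD2
After byte 3 (0x79): reg=0x58

Answer: 0x58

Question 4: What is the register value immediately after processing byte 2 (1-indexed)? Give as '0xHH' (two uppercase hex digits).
After byte 1 (0xE7): reg=0x48
After byte 2 (0x0F): reg=0xD2

Answer: 0xD2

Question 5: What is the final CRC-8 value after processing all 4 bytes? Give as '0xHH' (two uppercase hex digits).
After byte 1 (0xE7): reg=0x48
After byte 2 (0x0F): reg=0xD2
After byte 3 (0x79): reg=0x58
After byte 4 (0x5E): reg=0x12

Answer: 0x12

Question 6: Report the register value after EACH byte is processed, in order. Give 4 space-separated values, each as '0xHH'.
0x48 0xD2 0x58 0x12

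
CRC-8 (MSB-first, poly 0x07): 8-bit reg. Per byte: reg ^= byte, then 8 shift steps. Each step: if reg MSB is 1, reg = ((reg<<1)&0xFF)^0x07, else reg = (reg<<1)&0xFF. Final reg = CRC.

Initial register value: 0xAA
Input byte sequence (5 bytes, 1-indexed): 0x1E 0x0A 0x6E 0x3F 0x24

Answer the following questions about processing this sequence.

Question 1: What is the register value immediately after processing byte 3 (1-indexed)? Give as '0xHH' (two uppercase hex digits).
Answer: 0xCE

Derivation:
After byte 1 (0x1E): reg=0x05
After byte 2 (0x0A): reg=0x2D
After byte 3 (0x6E): reg=0xCE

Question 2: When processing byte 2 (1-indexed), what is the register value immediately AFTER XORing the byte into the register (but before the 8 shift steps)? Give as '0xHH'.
Answer: 0x0F

Derivation:
Register before byte 2: 0x05
Byte 2: 0x0A
0x05 XOR 0x0A = 0x0F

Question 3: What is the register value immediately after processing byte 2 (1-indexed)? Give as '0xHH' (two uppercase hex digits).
Answer: 0x2D

Derivation:
After byte 1 (0x1E): reg=0x05
After byte 2 (0x0A): reg=0x2D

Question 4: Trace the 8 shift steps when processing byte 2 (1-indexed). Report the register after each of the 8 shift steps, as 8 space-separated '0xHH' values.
After byte 1 (0x1E): reg=0x05
Register before byte 2: 0x05
After XOR with byte 0x0A: 0x0F

Answer: 0x1E 0x3C 0x78 0xF0 0xE7 0xC9 0x95 0x2D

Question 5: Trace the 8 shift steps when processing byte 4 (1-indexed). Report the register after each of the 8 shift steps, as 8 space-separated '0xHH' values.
After byte 1 (0x1E): reg=0x05
After byte 2 (0x0A): reg=0x2D
After byte 3 (0x6E): reg=0xCE
Register before byte 4: 0xCE
After XOR with byte 0x3F: 0xF1

Answer: 0xE5 0xCD 0x9D 0x3D 0x7A 0xF4 0xEF 0xD9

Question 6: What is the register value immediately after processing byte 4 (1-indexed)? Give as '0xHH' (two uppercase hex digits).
After byte 1 (0x1E): reg=0x05
After byte 2 (0x0A): reg=0x2D
After byte 3 (0x6E): reg=0xCE
After byte 4 (0x3F): reg=0xD9

Answer: 0xD9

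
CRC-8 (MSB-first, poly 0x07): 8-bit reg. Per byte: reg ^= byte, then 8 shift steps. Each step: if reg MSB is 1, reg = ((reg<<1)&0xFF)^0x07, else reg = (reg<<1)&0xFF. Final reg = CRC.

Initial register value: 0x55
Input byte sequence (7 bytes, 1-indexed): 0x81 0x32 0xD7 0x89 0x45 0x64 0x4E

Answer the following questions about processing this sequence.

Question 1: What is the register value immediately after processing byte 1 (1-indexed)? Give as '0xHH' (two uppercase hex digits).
After byte 1 (0x81): reg=0x22

Answer: 0x22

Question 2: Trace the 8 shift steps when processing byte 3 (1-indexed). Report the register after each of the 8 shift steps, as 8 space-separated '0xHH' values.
After byte 1 (0x81): reg=0x22
After byte 2 (0x32): reg=0x70
Register before byte 3: 0x70
After XOR with byte 0xD7: 0xA7

Answer: 0x49 0x92 0x23 0x46 0x8C 0x1F 0x3E 0x7C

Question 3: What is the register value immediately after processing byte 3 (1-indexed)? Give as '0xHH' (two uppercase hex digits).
After byte 1 (0x81): reg=0x22
After byte 2 (0x32): reg=0x70
After byte 3 (0xD7): reg=0x7C

Answer: 0x7C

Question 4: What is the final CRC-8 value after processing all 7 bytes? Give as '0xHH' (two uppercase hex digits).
After byte 1 (0x81): reg=0x22
After byte 2 (0x32): reg=0x70
After byte 3 (0xD7): reg=0x7C
After byte 4 (0x89): reg=0xC5
After byte 5 (0x45): reg=0x89
After byte 6 (0x64): reg=0x8D
After byte 7 (0x4E): reg=0x47

Answer: 0x47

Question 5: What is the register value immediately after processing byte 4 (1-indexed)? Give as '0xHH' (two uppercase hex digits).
Answer: 0xC5

Derivation:
After byte 1 (0x81): reg=0x22
After byte 2 (0x32): reg=0x70
After byte 3 (0xD7): reg=0x7C
After byte 4 (0x89): reg=0xC5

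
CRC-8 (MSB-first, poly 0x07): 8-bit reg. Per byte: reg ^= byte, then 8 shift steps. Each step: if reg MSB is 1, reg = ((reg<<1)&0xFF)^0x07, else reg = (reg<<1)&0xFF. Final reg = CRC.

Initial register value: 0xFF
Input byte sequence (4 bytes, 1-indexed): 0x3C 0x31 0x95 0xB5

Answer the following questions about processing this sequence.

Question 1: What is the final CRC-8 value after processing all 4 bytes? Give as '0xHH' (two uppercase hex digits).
After byte 1 (0x3C): reg=0x47
After byte 2 (0x31): reg=0x45
After byte 3 (0x95): reg=0x3E
After byte 4 (0xB5): reg=0xB8

Answer: 0xB8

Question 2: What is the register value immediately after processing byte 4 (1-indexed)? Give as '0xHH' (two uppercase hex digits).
After byte 1 (0x3C): reg=0x47
After byte 2 (0x31): reg=0x45
After byte 3 (0x95): reg=0x3E
After byte 4 (0xB5): reg=0xB8

Answer: 0xB8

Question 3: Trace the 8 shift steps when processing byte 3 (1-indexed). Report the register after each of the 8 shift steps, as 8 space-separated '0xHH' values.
Answer: 0xA7 0x49 0x92 0x23 0x46 0x8C 0x1F 0x3E

Derivation:
After byte 1 (0x3C): reg=0x47
After byte 2 (0x31): reg=0x45
Register before byte 3: 0x45
After XOR with byte 0x95: 0xD0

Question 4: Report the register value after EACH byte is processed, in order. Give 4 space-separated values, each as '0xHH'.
0x47 0x45 0x3E 0xB8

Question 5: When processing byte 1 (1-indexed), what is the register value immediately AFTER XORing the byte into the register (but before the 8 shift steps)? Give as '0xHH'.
Answer: 0xC3

Derivation:
Register before byte 1: 0xFF
Byte 1: 0x3C
0xFF XOR 0x3C = 0xC3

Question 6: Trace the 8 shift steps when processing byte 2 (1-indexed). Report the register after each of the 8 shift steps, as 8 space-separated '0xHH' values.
After byte 1 (0x3C): reg=0x47
Register before byte 2: 0x47
After XOR with byte 0x31: 0x76

Answer: 0xEC 0xDF 0xB9 0x75 0xEA 0xD3 0xA1 0x45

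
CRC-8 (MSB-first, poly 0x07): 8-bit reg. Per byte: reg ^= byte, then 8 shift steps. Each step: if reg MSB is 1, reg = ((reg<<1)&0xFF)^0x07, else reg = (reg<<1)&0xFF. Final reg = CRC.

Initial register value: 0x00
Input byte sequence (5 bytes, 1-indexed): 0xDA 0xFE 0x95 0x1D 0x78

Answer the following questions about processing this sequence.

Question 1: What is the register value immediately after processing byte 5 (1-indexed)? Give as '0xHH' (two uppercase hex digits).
After byte 1 (0xDA): reg=0x08
After byte 2 (0xFE): reg=0xCC
After byte 3 (0x95): reg=0x88
After byte 4 (0x1D): reg=0xE2
After byte 5 (0x78): reg=0xCF

Answer: 0xCF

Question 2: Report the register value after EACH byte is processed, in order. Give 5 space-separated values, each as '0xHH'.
0x08 0xCC 0x88 0xE2 0xCF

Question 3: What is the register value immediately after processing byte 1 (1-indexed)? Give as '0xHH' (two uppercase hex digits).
After byte 1 (0xDA): reg=0x08

Answer: 0x08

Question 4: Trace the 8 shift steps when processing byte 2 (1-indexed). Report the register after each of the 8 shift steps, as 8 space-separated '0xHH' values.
After byte 1 (0xDA): reg=0x08
Register before byte 2: 0x08
After XOR with byte 0xFE: 0xF6

Answer: 0xEB 0xD1 0xA5 0x4D 0x9A 0x33 0x66 0xCC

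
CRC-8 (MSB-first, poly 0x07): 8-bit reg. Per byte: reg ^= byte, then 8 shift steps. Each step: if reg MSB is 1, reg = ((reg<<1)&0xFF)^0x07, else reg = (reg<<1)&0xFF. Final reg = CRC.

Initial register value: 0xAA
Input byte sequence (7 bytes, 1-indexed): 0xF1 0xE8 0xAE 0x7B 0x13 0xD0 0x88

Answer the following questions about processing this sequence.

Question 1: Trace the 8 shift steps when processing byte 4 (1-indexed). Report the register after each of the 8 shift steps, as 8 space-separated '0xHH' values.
After byte 1 (0xF1): reg=0x86
After byte 2 (0xE8): reg=0x0D
After byte 3 (0xAE): reg=0x60
Register before byte 4: 0x60
After XOR with byte 0x7B: 0x1B

Answer: 0x36 0x6C 0xD8 0xB7 0x69 0xD2 0xA3 0x41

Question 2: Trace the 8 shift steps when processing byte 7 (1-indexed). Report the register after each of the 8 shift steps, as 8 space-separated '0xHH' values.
After byte 1 (0xF1): reg=0x86
After byte 2 (0xE8): reg=0x0D
After byte 3 (0xAE): reg=0x60
After byte 4 (0x7B): reg=0x41
After byte 5 (0x13): reg=0xB9
After byte 6 (0xD0): reg=0x18
Register before byte 7: 0x18
After XOR with byte 0x88: 0x90

Answer: 0x27 0x4E 0x9C 0x3F 0x7E 0xFC 0xFF 0xF9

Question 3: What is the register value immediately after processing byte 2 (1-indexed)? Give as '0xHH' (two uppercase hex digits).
After byte 1 (0xF1): reg=0x86
After byte 2 (0xE8): reg=0x0D

Answer: 0x0D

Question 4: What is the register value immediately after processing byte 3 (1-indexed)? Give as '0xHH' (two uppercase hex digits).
Answer: 0x60

Derivation:
After byte 1 (0xF1): reg=0x86
After byte 2 (0xE8): reg=0x0D
After byte 3 (0xAE): reg=0x60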